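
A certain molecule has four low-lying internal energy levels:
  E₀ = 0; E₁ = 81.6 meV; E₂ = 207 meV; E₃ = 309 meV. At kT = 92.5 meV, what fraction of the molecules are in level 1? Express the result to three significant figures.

0.266

Eᵢ/kT = 0, 0.88216, 2.2378, 3.3405.
Z = Σ e^(−Eᵢ/kT) = e^(−0) + e^(−0.88216) + e^(−2.2378) + e^(−3.3405) = 1.0000 + 0.41389 + 0.10669 + 0.035419 = 1.5560.
P₁ = e^(−E₁/kT) / Z = 0.41389/1.5560 = 0.266.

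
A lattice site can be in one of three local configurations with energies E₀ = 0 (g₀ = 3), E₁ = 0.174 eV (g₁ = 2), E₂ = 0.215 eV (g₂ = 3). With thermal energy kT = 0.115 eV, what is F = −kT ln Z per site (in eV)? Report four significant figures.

Eᵢ/kT = 0, 1.51304, 1.86957.
Z = Σ gᵢe^(−Eᵢ/kT) = 3·e^(−0) + 2·e^(−1.51304) + 3·e^(−1.86957) = 3.00000 + 0.440479 + 0.462570 = 3.90305.
F = −kT ln Z = −0.115 × ln(3.90305) = −0.115 × 1.36176 = -0.1566 eV.

-0.1566 eV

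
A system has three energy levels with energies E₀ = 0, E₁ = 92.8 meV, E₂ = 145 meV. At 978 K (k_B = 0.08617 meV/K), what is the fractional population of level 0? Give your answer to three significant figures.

k_BT = 0.08617 × 978 K = 84.274 meV.
Eᵢ/kT = 0, 1.1012, 1.7206.
Z = Σ e^(−Eᵢ/kT) = e^(−0) + e^(−1.1012) + e^(−1.7206) = 1.0000 + 0.33247 + 0.17896 = 1.5114.
P₀ = e^(−E₀/kT) / Z = 1.0000/1.5114 = 0.662.

0.662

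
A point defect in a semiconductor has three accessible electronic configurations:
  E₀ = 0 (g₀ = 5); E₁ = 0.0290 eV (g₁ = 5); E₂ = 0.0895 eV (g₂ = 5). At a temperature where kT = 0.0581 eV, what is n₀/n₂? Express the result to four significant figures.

n₀/n₂ = (g₀/g₂) exp[−(E₀−E₂)/kT] = (5/5) × exp(−(-0.0895 eV)/(0.0581 eV)) = (5/5) × exp(1.54045) = 4.667.

4.667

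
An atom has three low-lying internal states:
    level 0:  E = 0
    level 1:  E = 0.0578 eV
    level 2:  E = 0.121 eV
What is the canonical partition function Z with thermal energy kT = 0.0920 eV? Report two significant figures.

Eᵢ/kT = 0, 0.6283, 1.315.
Z = Σ e^(−Eᵢ/kT) = e^(−0) + e^(−0.6283) + e^(−1.315) = 1.000 + 0.5335 + 0.2685 = 1.802.

Z = 1.8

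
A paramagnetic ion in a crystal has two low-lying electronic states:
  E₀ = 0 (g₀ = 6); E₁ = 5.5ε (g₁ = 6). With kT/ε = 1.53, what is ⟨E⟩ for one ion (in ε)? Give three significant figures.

0.147 ε

Eᵢ/kT = 0, 3.5948.
Z = Σ gᵢe^(−Eᵢ/kT) = 6·e^(−0) + 6·e^(−3.5948) = 6.0000 + 0.16480 = 6.1648.
⟨E⟩ = Σ Eᵢ gᵢe^(−Eᵢ/kT) / Z = (0·6.0000 + 5.5·0.16480) / 6.1648 = 0.147 ε.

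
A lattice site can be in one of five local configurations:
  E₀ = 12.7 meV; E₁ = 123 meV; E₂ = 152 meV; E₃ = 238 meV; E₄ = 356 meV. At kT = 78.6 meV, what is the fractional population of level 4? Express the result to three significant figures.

0.00854

Eᵢ/kT = 0.16158, 1.5649, 1.9338, 3.0280, 4.5293.
Z = Σ e^(−Eᵢ/kT) = e^(−0.16158) + e^(−1.5649) + e^(−1.9338) + e^(−3.0280) + e^(−4.5293) = 0.85080 + 0.20911 + 0.14460 + 0.048412 + 0.010788 = 1.2637.
P₄ = e^(−E₄/kT) / Z = 0.010788/1.2637 = 0.00854.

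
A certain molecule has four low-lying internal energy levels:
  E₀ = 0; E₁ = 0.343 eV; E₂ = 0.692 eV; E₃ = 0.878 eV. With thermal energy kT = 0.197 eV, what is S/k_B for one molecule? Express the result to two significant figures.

Eᵢ/kT = 0, 1.741, 3.513, 4.457.
Z = Σ e^(−Eᵢ/kT) = e^(−0) + e^(−1.741) + e^(−3.513) + e^(−4.457) = 1.000 + 0.1753 + 0.02981 + 0.01160 = 1.217.
⟨E⟩ = Σ EᵢPᵢ = 0.07473 eV.
S/k_B = ln Z + ⟨E⟩/kT = ln(1.217) + 0.07473/0.197 = 0.1964 + 0.3793 = 0.58.

0.58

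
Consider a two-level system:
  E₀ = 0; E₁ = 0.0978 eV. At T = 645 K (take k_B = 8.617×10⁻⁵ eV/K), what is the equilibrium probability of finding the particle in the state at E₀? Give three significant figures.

k_BT = 8.617×10⁻⁵ × 645 K = 0.055580 eV.
Eᵢ/kT = 0, 1.7596.
Z = Σ e^(−Eᵢ/kT) = e^(−0) + e^(−1.7596) = 1.0000 + 0.17211 = 1.1721.
P₀ = e^(−E₀/kT) / Z = 1.0000/1.1721 = 0.853.

0.853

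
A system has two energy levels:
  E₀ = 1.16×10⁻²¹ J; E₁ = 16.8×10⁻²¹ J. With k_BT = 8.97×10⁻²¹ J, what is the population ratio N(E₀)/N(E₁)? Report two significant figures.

n₀/n₁ = exp[−(E₀−E₁)/kT] = exp(−(-15.64 ×10⁻²¹ J)/(8.97 ×10⁻²¹ J)) = exp(1.744) = 5.7.

5.7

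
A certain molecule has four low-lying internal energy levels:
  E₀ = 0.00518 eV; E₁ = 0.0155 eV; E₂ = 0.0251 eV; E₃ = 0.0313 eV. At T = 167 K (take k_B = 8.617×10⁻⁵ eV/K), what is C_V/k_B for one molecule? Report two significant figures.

0.39

k_BT = 8.617×10⁻⁵ × 167 K = 0.01439 eV.
Eᵢ/kT = 0.3600, 1.077, 1.744, 2.175.
Z = Σ e^(−Eᵢ/kT) = e^(−0.3600) + e^(−1.077) + e^(−1.744) + e^(−2.175) = 0.6977 + 0.3406 + 0.1748 + 0.1136 = 1.327.
⟨E⟩ = 0.01269 eV, ⟨E²⟩ = 0.0002426 eV².
C_V/k_B = (⟨E²⟩ − ⟨E⟩²)/(kT)² = (0.0002426 − 0.0001610)/0.0002071 = 0.39.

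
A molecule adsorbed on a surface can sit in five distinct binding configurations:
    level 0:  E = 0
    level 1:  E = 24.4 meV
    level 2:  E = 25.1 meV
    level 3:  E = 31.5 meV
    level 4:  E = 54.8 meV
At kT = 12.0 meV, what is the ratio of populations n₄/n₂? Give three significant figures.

n₄/n₂ = exp[−(E₄−E₂)/kT] = exp(−(29.7 meV)/(12.0 meV)) = exp(-2.4750) = 0.0842.

0.0842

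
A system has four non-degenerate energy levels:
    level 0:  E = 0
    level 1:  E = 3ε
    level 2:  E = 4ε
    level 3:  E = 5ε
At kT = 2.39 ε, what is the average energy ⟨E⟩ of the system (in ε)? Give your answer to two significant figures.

1.4 ε

Eᵢ/kT = 0, 1.255, 1.674, 2.092.
Z = Σ e^(−Eᵢ/kT) = e^(−0) + e^(−1.255) + e^(−1.674) + e^(−2.092) = 1.000 + 0.2851 + 0.1875 + 0.1234 = 1.596.
⟨E⟩ = Σ Eᵢ e^(−Eᵢ/kT) / Z = (0·1.000 + 3·0.2851 + 4·0.1875 + 5·0.1234) / 1.596 = 1.4 ε.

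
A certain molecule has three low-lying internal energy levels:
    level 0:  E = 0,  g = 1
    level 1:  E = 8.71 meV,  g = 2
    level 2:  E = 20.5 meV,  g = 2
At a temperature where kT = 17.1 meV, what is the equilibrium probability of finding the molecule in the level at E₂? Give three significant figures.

Eᵢ/kT = 0, 0.50936, 1.1988.
Z = Σ gᵢe^(−Eᵢ/kT) = 1·e^(−0) + 2·e^(−0.50936) + 2·e^(−1.1988) = 1.0000 + 1.2018 + 0.60311 = 2.8049.
P₂ = g₂ e^(−E₂/kT) / Z = 0.60311/2.8049 = 0.215.

0.215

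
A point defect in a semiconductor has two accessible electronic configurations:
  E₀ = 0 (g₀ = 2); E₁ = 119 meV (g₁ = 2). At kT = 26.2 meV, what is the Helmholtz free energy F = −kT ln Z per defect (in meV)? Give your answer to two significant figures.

Eᵢ/kT = 0, 4.542.
Z = Σ gᵢe^(−Eᵢ/kT) = 2·e^(−0) + 2·e^(−4.542) = 2.000 + 0.02130 = 2.021.
F = −kT ln Z = −26.2 × ln(2.021) = −26.2 × 0.7036 = -18 meV.

-18 meV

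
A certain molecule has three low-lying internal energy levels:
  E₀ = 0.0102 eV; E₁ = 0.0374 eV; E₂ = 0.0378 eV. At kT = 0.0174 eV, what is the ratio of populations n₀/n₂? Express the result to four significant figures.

n₀/n₂ = exp[−(E₀−E₂)/kT] = exp(−(-0.0276 eV)/(0.0174 eV)) = exp(1.58621) = 4.885.

4.885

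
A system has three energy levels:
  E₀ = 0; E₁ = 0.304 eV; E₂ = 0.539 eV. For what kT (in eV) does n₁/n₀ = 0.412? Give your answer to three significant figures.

n₁/n₀ = exp[−(E₁−E₀)/kT] = 0.412.
⇒ (E₁−E₀)/kT = ln(1/0.412) = ln(2.4272) = 0.88674.
kT = 0.304 eV / 0.88674 = 0.343 eV.

0.343 eV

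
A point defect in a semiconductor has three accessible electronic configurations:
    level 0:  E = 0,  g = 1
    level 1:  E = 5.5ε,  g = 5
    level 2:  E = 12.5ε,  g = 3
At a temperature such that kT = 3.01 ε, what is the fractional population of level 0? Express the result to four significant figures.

Eᵢ/kT = 0, 1.82724, 4.15282.
Z = Σ gᵢe^(−Eᵢ/kT) = 1·e^(−0) + 5·e^(−1.82724) + 3·e^(−4.15282) = 1.00000 + 0.804285 + 0.0471601 = 1.85145.
P₀ = g₀ e^(−E₀/kT) / Z = 1.00000/1.85145 = 0.5401.

0.5401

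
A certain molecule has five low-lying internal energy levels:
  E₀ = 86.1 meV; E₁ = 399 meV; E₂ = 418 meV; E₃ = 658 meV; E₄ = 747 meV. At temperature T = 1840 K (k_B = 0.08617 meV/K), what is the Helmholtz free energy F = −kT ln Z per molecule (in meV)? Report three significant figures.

k_BT = 0.08617 × 1840 K = 158.55 meV.
Eᵢ/kT = 0.54305, 2.5166, 2.6364, 4.1501, 4.7114.
Z = Σ e^(−Eᵢ/kT) = e^(−0.54305) + e^(−2.5166) + e^(−2.6364) + e^(−4.1501) + e^(−4.7114) = 0.58097 + 0.080734 + 0.071619 + 0.015763 + 0.0089922 = 0.75808.
F = −kT ln Z = −158.55 × ln(0.75808) = −158.55 × -0.27697 = 43.9 meV.

43.9 meV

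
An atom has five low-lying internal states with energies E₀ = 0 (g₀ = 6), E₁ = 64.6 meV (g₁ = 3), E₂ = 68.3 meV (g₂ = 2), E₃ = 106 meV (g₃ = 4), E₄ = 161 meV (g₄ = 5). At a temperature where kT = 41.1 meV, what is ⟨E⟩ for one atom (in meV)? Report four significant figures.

15.44 meV

Eᵢ/kT = 0, 1.57178, 1.66180, 2.57908, 3.91727.
Z = Σ gᵢe^(−Eᵢ/kT) = 6·e^(−0) + 3·e^(−1.57178) + 2·e^(−1.66180) + 4·e^(−2.57908) + 5·e^(−3.91727) = 6.00000 + 0.623026 + 0.379594 + 0.303375 + 0.0994767 = 7.40547.
⟨E⟩ = Σ Eᵢ gᵢe^(−Eᵢ/kT) / Z = (0·6.00000 + 64.6·0.623026 + 68.3·0.379594 + 106·0.303375 + 161·0.0994767) / 7.40547 = 15.44 meV.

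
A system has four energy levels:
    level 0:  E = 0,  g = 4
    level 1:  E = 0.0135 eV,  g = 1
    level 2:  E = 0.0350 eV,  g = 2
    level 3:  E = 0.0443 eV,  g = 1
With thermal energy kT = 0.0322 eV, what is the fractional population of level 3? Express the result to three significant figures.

0.0452

Eᵢ/kT = 0, 0.41925, 1.0870, 1.3758.
Z = Σ gᵢe^(−Eᵢ/kT) = 4·e^(−0) + 1·e^(−0.41925) + 2·e^(−1.0870) + 1·e^(−1.3758) = 4.0000 + 0.65754 + 0.67445 + 0.25264 = 5.5846.
P₃ = g₃ e^(−E₃/kT) / Z = 0.25264/5.5846 = 0.0452.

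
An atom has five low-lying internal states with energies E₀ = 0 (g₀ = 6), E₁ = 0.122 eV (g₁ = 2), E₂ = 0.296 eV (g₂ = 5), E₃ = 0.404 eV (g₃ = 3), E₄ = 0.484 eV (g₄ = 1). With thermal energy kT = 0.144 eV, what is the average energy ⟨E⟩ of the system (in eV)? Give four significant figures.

0.04980 eV

Eᵢ/kT = 0, 0.847222, 2.05556, 2.80556, 3.36111.
Z = Σ gᵢe^(−Eᵢ/kT) = 6·e^(−0) + 2·e^(−0.847222) + 5·e^(−2.05556) + 3·e^(−2.80556) + 1·e^(−3.36111) = 6.00000 + 0.857208 + 0.640106 + 0.181419 + 0.0346967 = 7.71343.
⟨E⟩ = Σ Eᵢ gᵢe^(−Eᵢ/kT) / Z = (0·6.00000 + 0.122·0.857208 + 0.296·0.640106 + 0.404·0.181419 + 0.484·0.0346967) / 7.71343 = 0.04980 eV.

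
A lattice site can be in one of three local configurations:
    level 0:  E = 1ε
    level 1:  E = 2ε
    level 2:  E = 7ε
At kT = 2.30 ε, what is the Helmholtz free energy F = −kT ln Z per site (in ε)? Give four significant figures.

Eᵢ/kT = 0.434783, 0.869565, 3.04348.
Z = Σ e^(−Eᵢ/kT) = e^(−0.434783) + e^(−0.869565) + e^(−3.04348) = 0.647405 + 0.419134 + 0.0476687 = 1.11421.
F = −kT ln Z = −2.30 × ln(1.11421) = −2.30 × 0.108146 = -0.2487 ε.

-0.2487 ε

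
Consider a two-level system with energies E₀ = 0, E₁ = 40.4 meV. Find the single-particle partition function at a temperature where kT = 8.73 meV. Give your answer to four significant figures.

Z = 1.010

Eᵢ/kT = 0, 4.62772.
Z = Σ e^(−Eᵢ/kT) = e^(−0) + e^(−4.62772) = 1.00000 + 0.00977703 = 1.00978.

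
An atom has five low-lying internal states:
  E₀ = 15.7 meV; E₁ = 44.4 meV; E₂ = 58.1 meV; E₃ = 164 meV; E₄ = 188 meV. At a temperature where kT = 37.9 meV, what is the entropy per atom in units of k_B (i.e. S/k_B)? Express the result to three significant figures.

Eᵢ/kT = 0.41425, 1.1715, 1.5330, 4.3272, 4.9604.
Z = Σ e^(−Eᵢ/kT) = e^(−0.41425) + e^(−1.1715) + e^(−1.5330) + e^(−4.3272) + e^(−4.9604) = 0.66084 + 0.30990 + 0.21589 + 0.013204 + 0.0070101 = 1.2068.
⟨E⟩ = Σ EᵢPᵢ = 33.279 meV.
S/k_B = ln Z + ⟨E⟩/kT = ln(1.2068) + 33.279/37.9 = 0.18797 + 0.87807 = 1.07.

1.07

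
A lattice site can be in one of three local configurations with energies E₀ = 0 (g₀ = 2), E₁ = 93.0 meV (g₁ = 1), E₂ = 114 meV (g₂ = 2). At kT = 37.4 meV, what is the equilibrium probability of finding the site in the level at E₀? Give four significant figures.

Eᵢ/kT = 0, 2.48663, 3.04813.
Z = Σ gᵢe^(−Eᵢ/kT) = 2·e^(−0) + 1·e^(−2.48663) + 2·e^(−3.04813) = 2.00000 + 0.0831898 + 0.0948951 = 2.17808.
P₀ = g₀ e^(−E₀/kT) / Z = 2.00000/2.17808 = 0.9182.

0.9182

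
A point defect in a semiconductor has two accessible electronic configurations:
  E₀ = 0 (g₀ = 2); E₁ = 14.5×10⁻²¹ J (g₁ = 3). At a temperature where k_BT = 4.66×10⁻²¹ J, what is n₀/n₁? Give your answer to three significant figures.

15.0

n₀/n₁ = (g₀/g₁) exp[−(E₀−E₁)/kT] = (2/3) × exp(−(-14.5 ×10⁻²¹ J)/(4.66 ×10⁻²¹ J)) = (2/3) × exp(3.1116) = 15.0.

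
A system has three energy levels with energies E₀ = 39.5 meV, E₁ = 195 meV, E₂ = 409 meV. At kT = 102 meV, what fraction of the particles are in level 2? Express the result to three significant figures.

Eᵢ/kT = 0.38725, 1.9118, 4.0098.
Z = Σ e^(−Eᵢ/kT) = e^(−0.38725) + e^(−1.9118) + e^(−4.0098) = 0.67892 + 0.14781 + 0.018137 = 0.84487.
P₂ = e^(−E₂/kT) / Z = 0.018137/0.84487 = 0.0215.

0.0215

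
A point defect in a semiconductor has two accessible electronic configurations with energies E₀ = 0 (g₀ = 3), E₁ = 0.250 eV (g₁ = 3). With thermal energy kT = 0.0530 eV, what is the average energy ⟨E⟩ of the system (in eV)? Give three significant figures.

0.00222 eV

Eᵢ/kT = 0, 4.7170.
Z = Σ gᵢe^(−Eᵢ/kT) = 3·e^(−0) + 3·e^(−4.7170) = 3.0000 + 0.026826 = 3.0268.
⟨E⟩ = Σ Eᵢ gᵢe^(−Eᵢ/kT) / Z = (0·3.0000 + 0.250·0.026826) / 3.0268 = 0.00222 eV.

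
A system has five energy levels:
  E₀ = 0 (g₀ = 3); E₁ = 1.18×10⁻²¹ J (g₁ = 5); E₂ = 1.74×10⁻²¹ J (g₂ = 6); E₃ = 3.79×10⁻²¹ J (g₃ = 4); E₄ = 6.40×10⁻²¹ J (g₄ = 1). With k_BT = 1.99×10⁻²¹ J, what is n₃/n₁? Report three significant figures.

n₃/n₁ = (g₃/g₁) exp[−(E₃−E₁)/kT] = (4/5) × exp(−(2.61 ×10⁻²¹ J)/(1.99 ×10⁻²¹ J)) = (4/5) × exp(-1.3116) = 0.216.

0.216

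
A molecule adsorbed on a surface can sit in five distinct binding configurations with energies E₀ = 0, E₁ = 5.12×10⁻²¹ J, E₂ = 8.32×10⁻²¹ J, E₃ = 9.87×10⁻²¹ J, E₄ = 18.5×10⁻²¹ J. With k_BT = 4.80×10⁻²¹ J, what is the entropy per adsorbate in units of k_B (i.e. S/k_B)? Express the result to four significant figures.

Eᵢ/kT = 0, 1.06667, 1.73333, 2.05625, 3.85417.
Z = Σ e^(−Eᵢ/kT) = e^(−0) + e^(−1.06667) + e^(−1.73333) + e^(−2.05625) + e^(−3.85417) = 1.00000 + 0.344153 + 0.176695 + 0.127933 + 0.0211912 = 1.66997.
⟨E⟩ = Σ EᵢPᵢ = 2.92634 ×10⁻²¹ J.
S/k_B = ln Z + ⟨E⟩/kT = ln(1.66997) + 2.92634/4.80 = 0.512806 + 0.609654 = 1.122.

1.122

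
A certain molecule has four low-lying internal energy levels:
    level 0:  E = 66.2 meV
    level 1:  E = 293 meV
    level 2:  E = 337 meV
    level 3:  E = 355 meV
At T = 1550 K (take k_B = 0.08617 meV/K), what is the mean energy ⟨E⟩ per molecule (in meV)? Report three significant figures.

k_BT = 0.08617 × 1550 K = 133.56 meV.
Eᵢ/kT = 0.49566, 2.1938, 2.5232, 2.6580.
Z = Σ e^(−Eᵢ/kT) = e^(−0.49566) + e^(−2.1938) + e^(−2.5232) + e^(−2.6580) = 0.60917 + 0.11149 + 0.080203 + 0.070088 = 0.87095.
⟨E⟩ = Σ Eᵢ e^(−Eᵢ/kT) / Z = (66.2·0.60917 + 293·0.11149 + 337·0.080203 + 355·0.070088) / 0.87095 = 143 meV.

143 meV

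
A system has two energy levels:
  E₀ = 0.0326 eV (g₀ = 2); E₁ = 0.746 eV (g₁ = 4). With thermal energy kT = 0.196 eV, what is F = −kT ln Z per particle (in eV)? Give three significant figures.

Eᵢ/kT = 0.16633, 3.8061.
Z = Σ gᵢe^(−Eᵢ/kT) = 2·e^(−0.16633) + 4·e^(−3.8061) = 1.6935 + 0.088939 = 1.7824.
F = −kT ln Z = −0.196 × ln(1.7824) = −0.196 × 0.57796 = -0.113 eV.

-0.113 eV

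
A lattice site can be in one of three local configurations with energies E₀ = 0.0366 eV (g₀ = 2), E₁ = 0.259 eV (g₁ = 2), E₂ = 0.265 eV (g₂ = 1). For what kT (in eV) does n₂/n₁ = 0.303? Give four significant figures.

0.01198 eV

n₂/n₁ = (g₂/g₁) exp[−(E₂−E₁)/kT] = 0.303.
⇒ (E₂−E₁)/kT = ln((1/2)/0.303) = ln(1.65017) = 0.500878.
kT = 0.006 eV / 0.500878 = 0.01198 eV.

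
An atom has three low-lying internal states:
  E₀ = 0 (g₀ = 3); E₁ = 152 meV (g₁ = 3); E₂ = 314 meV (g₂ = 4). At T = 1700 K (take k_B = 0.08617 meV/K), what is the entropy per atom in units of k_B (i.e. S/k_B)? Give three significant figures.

k_BT = 0.08617 × 1700 K = 146.49 meV.
Eᵢ/kT = 0, 1.0376, 2.1435.
Z = Σ gᵢe^(−Eᵢ/kT) = 3·e^(−0) + 3·e^(−1.0376) + 4·e^(−2.1435) = 3.0000 + 1.0629 + 0.46898 = 4.5319.
⟨E⟩ = Σ EᵢPᵢ = 68.144 meV.
S/k_B = ln Z + ⟨E⟩/kT = ln(4.5319) + 68.144/146.49 = 1.5111 + 0.46518 = 1.98.

1.98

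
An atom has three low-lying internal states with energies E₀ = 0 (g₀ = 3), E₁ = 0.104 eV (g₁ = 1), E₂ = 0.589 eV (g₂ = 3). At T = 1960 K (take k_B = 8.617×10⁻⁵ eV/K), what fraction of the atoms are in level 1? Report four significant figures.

k_BT = 8.617×10⁻⁵ × 1960 K = 0.168893 eV.
Eᵢ/kT = 0, 0.615774, 3.48742.
Z = Σ gᵢe^(−Eᵢ/kT) = 3·e^(−0) + 1·e^(−0.615774) + 3·e^(−3.48742) = 3.00000 + 0.540223 + 0.0917390 = 3.63196.
P₁ = g₁ e^(−E₁/kT) / Z = 0.540223/3.63196 = 0.1487.

0.1487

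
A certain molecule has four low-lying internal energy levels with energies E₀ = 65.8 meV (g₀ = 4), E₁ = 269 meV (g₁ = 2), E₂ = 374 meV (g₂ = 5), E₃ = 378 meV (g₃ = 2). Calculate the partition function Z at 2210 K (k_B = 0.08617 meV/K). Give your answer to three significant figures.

Z = 4.29

k_BT = 0.08617 × 2210 K = 190.44 meV.
Eᵢ/kT = 0.34552, 1.4125, 1.9639, 1.9849.
Z = Σ gᵢe^(−Eᵢ/kT) = 4·e^(−0.34552) + 2·e^(−1.4125) + 5·e^(−1.9639) + 2·e^(−1.9849) = 2.8314 + 0.48707 + 0.70155 + 0.27479 = 4.2948.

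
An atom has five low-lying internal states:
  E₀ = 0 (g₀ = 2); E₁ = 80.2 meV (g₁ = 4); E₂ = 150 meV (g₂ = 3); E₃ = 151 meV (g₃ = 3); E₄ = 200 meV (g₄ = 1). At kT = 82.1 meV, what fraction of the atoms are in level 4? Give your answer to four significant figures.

Eᵢ/kT = 0, 0.976857, 1.82704, 1.83922, 2.43605.
Z = Σ gᵢe^(−Eᵢ/kT) = 2·e^(−0) + 4·e^(−0.976857) + 3·e^(−1.82704) + 3·e^(−1.83922) + 1·e^(−2.43605) = 2.00000 + 1.50597 + 0.482667 + 0.476824 + 0.0875058 = 4.55297.
P₄ = g₄ e^(−E₄/kT) / Z = 0.0875058/4.55297 = 0.01922.

0.01922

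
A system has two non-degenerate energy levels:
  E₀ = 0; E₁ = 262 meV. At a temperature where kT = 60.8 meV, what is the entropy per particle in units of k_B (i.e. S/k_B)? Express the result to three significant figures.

0.0705

Eᵢ/kT = 0, 4.3092.
Z = Σ e^(−Eᵢ/kT) = e^(−0) + e^(−4.3092) = 1.0000 + 0.013444 = 1.0134.
⟨E⟩ = Σ EᵢPᵢ = 3.4758 meV.
S/k_B = ln Z + ⟨E⟩/kT = ln(1.0134) + 3.4758/60.8 = 0.013311 + 0.057168 = 0.0705.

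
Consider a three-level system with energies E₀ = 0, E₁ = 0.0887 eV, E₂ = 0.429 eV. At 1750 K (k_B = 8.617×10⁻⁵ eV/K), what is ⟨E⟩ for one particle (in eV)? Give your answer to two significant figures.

k_BT = 8.617×10⁻⁵ × 1750 K = 0.1508 eV.
Eᵢ/kT = 0, 0.5882, 2.845.
Z = Σ e^(−Eᵢ/kT) = e^(−0) + e^(−0.5882) + e^(−2.845) = 1.000 + 0.5553 + 0.05813 = 1.613.
⟨E⟩ = Σ Eᵢ e^(−Eᵢ/kT) / Z = (0·1.000 + 0.0887·0.5553 + 0.429·0.05813) / 1.613 = 0.046 eV.

0.046 eV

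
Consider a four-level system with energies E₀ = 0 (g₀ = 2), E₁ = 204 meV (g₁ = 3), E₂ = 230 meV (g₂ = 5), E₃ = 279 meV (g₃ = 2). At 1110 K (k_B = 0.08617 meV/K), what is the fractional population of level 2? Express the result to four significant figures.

k_BT = 0.08617 × 1110 K = 95.6487 meV.
Eᵢ/kT = 0, 2.13280, 2.40463, 2.91692.
Z = Σ gᵢe^(−Eᵢ/kT) = 2·e^(−0) + 3·e^(−2.13280) + 5·e^(−2.40463) + 2·e^(−2.91692) = 2.00000 + 0.355515 + 0.451495 + 0.108200 = 2.91521.
P₂ = g₂ e^(−E₂/kT) / Z = 0.451495/2.91521 = 0.1549.

0.1549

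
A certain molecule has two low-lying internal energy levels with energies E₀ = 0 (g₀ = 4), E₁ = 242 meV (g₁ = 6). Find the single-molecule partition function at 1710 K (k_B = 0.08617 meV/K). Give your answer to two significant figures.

Z = 5.2

k_BT = 0.08617 × 1710 K = 147.4 meV.
Eᵢ/kT = 0, 1.642.
Z = Σ gᵢe^(−Eᵢ/kT) = 4·e^(−0) + 6·e^(−1.642) = 4.000 + 1.162 = 5.162.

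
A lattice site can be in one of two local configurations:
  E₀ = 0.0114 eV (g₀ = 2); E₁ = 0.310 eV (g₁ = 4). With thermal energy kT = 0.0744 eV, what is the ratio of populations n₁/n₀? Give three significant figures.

0.0361

n₁/n₀ = (g₁/g₀) exp[−(E₁−E₀)/kT] = (4/2) × exp(−(0.2986 eV)/(0.0744 eV)) = (4/2) × exp(-4.0134) = 0.0361.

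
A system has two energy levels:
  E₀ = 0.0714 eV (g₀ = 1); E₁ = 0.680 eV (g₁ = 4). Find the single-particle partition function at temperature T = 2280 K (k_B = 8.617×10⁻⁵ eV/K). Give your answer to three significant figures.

k_BT = 8.617×10⁻⁵ × 2280 K = 0.19647 eV.
Eᵢ/kT = 0.36341, 3.4611.
Z = Σ gᵢe^(−Eᵢ/kT) = 1·e^(−0.36341) + 4·e^(−3.4611) = 0.69530 + 0.12558 = 0.82088.

Z = 0.821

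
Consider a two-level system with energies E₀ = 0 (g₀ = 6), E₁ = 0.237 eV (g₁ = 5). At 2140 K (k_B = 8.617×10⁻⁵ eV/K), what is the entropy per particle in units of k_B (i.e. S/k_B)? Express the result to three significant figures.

2.24

k_BT = 8.617×10⁻⁵ × 2140 K = 0.18440 eV.
Eᵢ/kT = 0, 1.2852.
Z = Σ gᵢe^(−Eᵢ/kT) = 6·e^(−0) + 5·e^(−1.2852) = 6.0000 + 1.3830 = 7.3830.
⟨E⟩ = Σ EᵢPᵢ = 0.044395 eV.
S/k_B = ln Z + ⟨E⟩/kT = ln(7.3830) + 0.044395/0.18440 = 1.9992 + 0.24075 = 2.24.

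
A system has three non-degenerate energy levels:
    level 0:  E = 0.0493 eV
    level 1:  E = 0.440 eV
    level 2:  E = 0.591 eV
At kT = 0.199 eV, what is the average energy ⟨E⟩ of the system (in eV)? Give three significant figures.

0.124 eV

Eᵢ/kT = 0.24774, 2.2111, 2.9698.
Z = Σ e^(−Eᵢ/kT) = e^(−0.24774) + e^(−2.2111) + e^(−2.9698) = 0.78056 + 0.10958 + 0.051314 = 0.94145.
⟨E⟩ = Σ Eᵢ e^(−Eᵢ/kT) / Z = (0.0493·0.78056 + 0.440·0.10958 + 0.591·0.051314) / 0.94145 = 0.124 eV.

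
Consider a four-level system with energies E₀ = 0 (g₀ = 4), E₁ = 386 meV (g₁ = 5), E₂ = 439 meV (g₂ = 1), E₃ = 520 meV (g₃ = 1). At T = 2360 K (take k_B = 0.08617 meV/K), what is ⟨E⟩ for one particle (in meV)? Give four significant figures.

76.93 meV

k_BT = 0.08617 × 2360 K = 203.361 meV.
Eᵢ/kT = 0, 1.89810, 2.15872, 2.55703.
Z = Σ gᵢe^(−Eᵢ/kT) = 4·e^(−0) + 5·e^(−1.89810) + 1·e^(−2.15872) + 1·e^(−2.55703) = 4.00000 + 0.749265 + 0.115473 + 0.0775347 = 4.94227.
⟨E⟩ = Σ Eᵢ gᵢe^(−Eᵢ/kT) / Z = (0·4.00000 + 386·0.749265 + 439·0.115473 + 520·0.0775347) / 4.94227 = 76.93 meV.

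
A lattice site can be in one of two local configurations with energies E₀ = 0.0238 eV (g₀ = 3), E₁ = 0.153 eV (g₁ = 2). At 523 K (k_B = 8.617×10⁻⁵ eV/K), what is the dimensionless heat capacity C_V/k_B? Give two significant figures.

0.29

k_BT = 8.617×10⁻⁵ × 523 K = 0.04507 eV.
Eᵢ/kT = 0.5281, 3.395.
Z = Σ gᵢe^(−Eᵢ/kT) = 3·e^(−0.5281) + 2·e^(−3.395) = 1.769 + 0.06708 = 1.836.
⟨E⟩ = 0.02852 eV, ⟨E²⟩ = 0.001401 eV².
C_V/k_B = (⟨E²⟩ − ⟨E⟩²)/(kT)² = (0.001401 − 0.0008134)/0.002031 = 0.29.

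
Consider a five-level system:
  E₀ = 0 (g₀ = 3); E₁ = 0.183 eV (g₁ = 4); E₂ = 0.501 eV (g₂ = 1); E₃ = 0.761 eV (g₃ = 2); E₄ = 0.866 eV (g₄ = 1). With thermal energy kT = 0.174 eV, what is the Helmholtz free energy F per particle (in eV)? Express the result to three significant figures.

Eᵢ/kT = 0, 1.0517, 2.8793, 4.3736, 4.9770.
Z = Σ gᵢe^(−Eᵢ/kT) = 3·e^(−0) + 4·e^(−1.0517) + 1·e^(−2.8793) + 2·e^(−4.3736) + 1·e^(−4.9770) = 3.0000 + 1.3974 + 0.056174 + 0.025212 + 0.0068947 = 4.4857.
F = −kT ln Z = −0.174 × ln(4.4857) = −0.174 × 1.5009 = -0.261 eV.

-0.261 eV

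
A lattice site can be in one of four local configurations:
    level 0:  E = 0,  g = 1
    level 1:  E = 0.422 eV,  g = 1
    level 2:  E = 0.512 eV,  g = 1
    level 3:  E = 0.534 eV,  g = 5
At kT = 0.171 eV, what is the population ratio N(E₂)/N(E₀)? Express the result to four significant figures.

0.05008

n₂/n₀ = (g₂/g₀) exp[−(E₂−E₀)/kT] = (1/1) × exp(−(0.512 eV)/(0.171 eV)) = (1/1) × exp(-2.99415) = 0.05008.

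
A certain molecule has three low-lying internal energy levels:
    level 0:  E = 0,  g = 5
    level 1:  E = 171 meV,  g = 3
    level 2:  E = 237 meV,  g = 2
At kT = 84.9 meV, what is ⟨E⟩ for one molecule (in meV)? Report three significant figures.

Eᵢ/kT = 0, 2.0141, 2.7915.
Z = Σ gᵢe^(−Eᵢ/kT) = 5·e^(−0) + 3·e^(−2.0141) + 2·e^(−2.7915) = 5.0000 + 0.40032 + 0.12266 = 5.5230.
⟨E⟩ = Σ Eᵢ gᵢe^(−Eᵢ/kT) / Z = (0·5.0000 + 171·0.40032 + 237·0.12266) / 5.5230 = 17.7 meV.

17.7 meV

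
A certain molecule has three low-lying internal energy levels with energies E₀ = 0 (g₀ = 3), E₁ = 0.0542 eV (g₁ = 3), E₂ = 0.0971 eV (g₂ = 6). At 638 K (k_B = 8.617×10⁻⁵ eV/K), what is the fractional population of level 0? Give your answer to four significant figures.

0.5831

k_BT = 8.617×10⁻⁵ × 638 K = 0.0549765 eV.
Eᵢ/kT = 0, 0.985876, 1.76621.
Z = Σ gᵢe^(−Eᵢ/kT) = 3·e^(−0) + 3·e^(−0.985876) + 6·e^(−1.76621) = 3.00000 + 1.11934 + 1.02588 = 5.14522.
P₀ = g₀ e^(−E₀/kT) / Z = 3.00000/5.14522 = 0.5831.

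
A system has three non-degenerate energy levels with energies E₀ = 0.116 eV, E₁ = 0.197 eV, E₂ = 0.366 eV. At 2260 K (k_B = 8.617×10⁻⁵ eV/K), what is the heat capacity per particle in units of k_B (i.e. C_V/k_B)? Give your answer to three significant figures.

k_BT = 8.617×10⁻⁵ × 2260 K = 0.19474 eV.
Eᵢ/kT = 0.59567, 1.0116, 1.8794.
Z = Σ e^(−Eᵢ/kT) = e^(−0.59567) + e^(−1.0116) + e^(−1.8794) = 0.55119 + 0.36364 + 0.15268 = 1.0675.
⟨E⟩ = 0.17935 eV, ⟨E²⟩ = 0.039327 eV².
C_V/k_B = (⟨E²⟩ − ⟨E⟩²)/(kT)² = (0.039327 − 0.032166)/0.037924 = 0.189.

0.189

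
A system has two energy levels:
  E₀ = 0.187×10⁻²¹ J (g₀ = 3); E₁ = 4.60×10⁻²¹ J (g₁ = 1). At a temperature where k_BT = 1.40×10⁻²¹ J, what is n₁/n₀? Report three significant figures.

0.0143

n₁/n₀ = (g₁/g₀) exp[−(E₁−E₀)/kT] = (1/3) × exp(−(4.413 ×10⁻²¹ J)/(1.40 ×10⁻²¹ J)) = (1/3) × exp(-3.1521) = 0.0143.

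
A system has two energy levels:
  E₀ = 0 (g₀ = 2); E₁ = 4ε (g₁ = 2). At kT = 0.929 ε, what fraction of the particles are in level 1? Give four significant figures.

Eᵢ/kT = 0, 4.30571.
Z = Σ gᵢe^(−Eᵢ/kT) = 2·e^(−0) + 2·e^(−4.30571) = 2.00000 + 0.0269826 = 2.02698.
P₁ = g₁ e^(−E₁/kT) / Z = 0.0269826/2.02698 = 0.01331.

0.01331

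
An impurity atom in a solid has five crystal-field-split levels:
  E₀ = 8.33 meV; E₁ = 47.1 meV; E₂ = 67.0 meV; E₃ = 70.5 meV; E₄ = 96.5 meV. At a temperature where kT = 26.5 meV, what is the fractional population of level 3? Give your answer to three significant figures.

Eᵢ/kT = 0.31434, 1.7774, 2.5283, 2.6604, 3.6415.
Z = Σ e^(−Eᵢ/kT) = e^(−0.31434) + e^(−1.7774) + e^(−2.5283) + e^(−2.6604) + e^(−3.6415) = 0.73027 + 0.16908 + 0.079795 + 0.069920 + 0.026213 = 1.0753.
P₃ = e^(−E₃/kT) / Z = 0.069920/1.0753 = 0.0650.

0.0650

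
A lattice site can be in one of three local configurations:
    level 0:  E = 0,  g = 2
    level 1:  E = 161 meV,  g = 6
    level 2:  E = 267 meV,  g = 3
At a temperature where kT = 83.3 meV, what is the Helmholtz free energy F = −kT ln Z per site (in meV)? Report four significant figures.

Eᵢ/kT = 0, 1.93277, 3.20528.
Z = Σ gᵢe^(−Eᵢ/kT) = 2·e^(−0) + 6·e^(−1.93277) + 3·e^(−3.20528) = 2.00000 + 0.868480 + 0.121643 = 2.99012.
F = −kT ln Z = −83.3 × ln(2.99012) = −83.3 × 1.09531 = -91.24 meV.

-91.24 meV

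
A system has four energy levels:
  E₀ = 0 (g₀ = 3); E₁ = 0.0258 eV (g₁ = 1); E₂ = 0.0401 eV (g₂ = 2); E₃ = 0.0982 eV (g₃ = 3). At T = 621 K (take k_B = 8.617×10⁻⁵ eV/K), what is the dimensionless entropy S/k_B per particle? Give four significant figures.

1.992

k_BT = 8.617×10⁻⁵ × 621 K = 0.0535116 eV.
Eᵢ/kT = 0, 0.482138, 0.749370, 1.83512.
Z = Σ gᵢe^(−Eᵢ/kT) = 3·e^(−0) + 1·e^(−0.482138) + 2·e^(−0.749370) + 3·e^(−1.83512) = 3.00000 + 0.617462 + 0.945328 + 0.478783 = 5.04157.
⟨E⟩ = Σ EᵢPᵢ = 0.0200046 eV.
S/k_B = ln Z + ⟨E⟩/kT = ln(5.04157) + 0.0200046/0.0535116 = 1.61772 + 0.373837 = 1.992.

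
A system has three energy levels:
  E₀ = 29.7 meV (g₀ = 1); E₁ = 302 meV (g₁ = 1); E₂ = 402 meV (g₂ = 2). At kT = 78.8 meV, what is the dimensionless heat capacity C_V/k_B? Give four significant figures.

Eᵢ/kT = 0.376904, 3.83249, 5.10152.
Z = Σ gᵢe^(−Eᵢ/kT) = 1·e^(−0.376904) + 1·e^(−3.83249) + 2·e^(−5.10152) = 0.685982 + 0.0216556 + 0.0121750 = 0.719813.
⟨E⟩ = 44.1893 meV, ⟨E²⟩ = 6317.90 meV².
C_V/k_B = (⟨E²⟩ − ⟨E⟩²)/(kT)² = (6317.90 − 1952.69)/6209.44 = 0.7030.

0.7030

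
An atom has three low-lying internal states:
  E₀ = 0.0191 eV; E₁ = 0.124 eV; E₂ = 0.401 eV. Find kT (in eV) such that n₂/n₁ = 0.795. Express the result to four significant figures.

n₂/n₁ = exp[−(E₂−E₁)/kT] = 0.795.
⇒ (E₂−E₁)/kT = ln(1/0.795) = ln(1.25786) = 0.229412.
kT = 0.277 eV / 0.229412 = 1.207 eV.

1.207 eV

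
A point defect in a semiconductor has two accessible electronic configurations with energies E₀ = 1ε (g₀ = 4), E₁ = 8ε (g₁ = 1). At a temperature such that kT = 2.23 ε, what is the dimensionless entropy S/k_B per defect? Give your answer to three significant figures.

Eᵢ/kT = 0.44843, 3.5874.
Z = Σ gᵢe^(−Eᵢ/kT) = 4·e^(−0.44843) + 1·e^(−3.5874) = 2.5545 + 0.027670 = 2.5822.
⟨E⟩ = Σ EᵢPᵢ = 1.0750 ε.
S/k_B = ln Z + ⟨E⟩/kT = ln(2.5822) + 1.0750/2.23 = 0.94864 + 0.48206 = 1.43.

1.43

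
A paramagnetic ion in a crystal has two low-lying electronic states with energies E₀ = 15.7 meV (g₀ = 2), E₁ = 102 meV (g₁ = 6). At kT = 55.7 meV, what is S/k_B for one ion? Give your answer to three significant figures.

Eᵢ/kT = 0.28187, 1.8312.
Z = Σ gᵢe^(−Eᵢ/kT) = 2·e^(−0.28187) + 6·e^(−1.8312) = 1.5087 + 0.96133 = 2.4700.
⟨E⟩ = Σ EᵢPᵢ = 49.288 meV.
S/k_B = ln Z + ⟨E⟩/kT = ln(2.4700) + 49.288/55.7 = 0.90422 + 0.88488 = 1.79.

1.79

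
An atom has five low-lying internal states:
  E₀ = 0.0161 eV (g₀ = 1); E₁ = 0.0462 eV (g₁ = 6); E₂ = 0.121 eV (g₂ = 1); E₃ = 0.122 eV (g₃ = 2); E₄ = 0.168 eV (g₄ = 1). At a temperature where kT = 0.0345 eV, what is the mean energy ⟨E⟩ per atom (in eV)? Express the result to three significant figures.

0.0413 eV

Eᵢ/kT = 0.46667, 1.3391, 3.5072, 3.5362, 4.8696.
Z = Σ gᵢe^(−Eᵢ/kT) = 1·e^(−0.46667) + 6·e^(−1.3391) + 1·e^(−3.5072) + 2·e^(−3.5362) + 1·e^(−4.8696) = 0.62709 + 1.5725 + 0.029981 + 0.058248 + 0.0076764 = 2.2955.
⟨E⟩ = Σ Eᵢ gᵢe^(−Eᵢ/kT) / Z = (0.0161·0.62709 + 0.0462·1.5725 + 0.121·0.029981 + 0.122·0.058248 + 0.168·0.0076764) / 2.2955 = 0.0413 eV.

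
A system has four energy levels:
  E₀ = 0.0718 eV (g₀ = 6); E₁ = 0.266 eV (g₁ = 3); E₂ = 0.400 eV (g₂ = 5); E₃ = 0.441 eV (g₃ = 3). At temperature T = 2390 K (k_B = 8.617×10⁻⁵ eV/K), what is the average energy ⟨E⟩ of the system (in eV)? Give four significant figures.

0.1576 eV

k_BT = 8.617×10⁻⁵ × 2390 K = 0.205946 eV.
Eᵢ/kT = 0.348635, 1.29160, 1.94226, 2.14134.
Z = Σ gᵢe^(−Eᵢ/kT) = 6·e^(−0.348635) + 3·e^(−1.29160) + 5·e^(−1.94226) + 3·e^(−2.14134) = 4.23390 + 0.824492 + 0.716898 + 0.352492 = 6.12778.
⟨E⟩ = Σ Eᵢ gᵢe^(−Eᵢ/kT) / Z = (0.0718·4.23390 + 0.266·0.824492 + 0.400·0.716898 + 0.441·0.352492) / 6.12778 = 0.1576 eV.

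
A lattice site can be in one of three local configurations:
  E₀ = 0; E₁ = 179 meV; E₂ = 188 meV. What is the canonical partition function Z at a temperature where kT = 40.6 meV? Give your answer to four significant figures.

Eᵢ/kT = 0, 4.40887, 4.63054.
Z = Σ e^(−Eᵢ/kT) = e^(−0) + e^(−4.40887) + e^(−4.63054) = 1.00000 + 0.0121689 + 0.00974949 = 1.02192.

Z = 1.022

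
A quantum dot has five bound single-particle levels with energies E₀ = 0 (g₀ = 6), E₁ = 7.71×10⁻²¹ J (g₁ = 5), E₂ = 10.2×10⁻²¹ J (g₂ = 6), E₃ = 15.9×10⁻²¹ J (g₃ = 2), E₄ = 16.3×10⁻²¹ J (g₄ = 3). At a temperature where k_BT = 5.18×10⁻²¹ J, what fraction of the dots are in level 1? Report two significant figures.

0.14

Eᵢ/kT = 0, 1.488, 1.969, 3.069, 3.147.
Z = Σ gᵢe^(−Eᵢ/kT) = 6·e^(−0) + 5·e^(−1.488) + 6·e^(−1.969) + 2·e^(−3.069) + 3·e^(−3.147) = 6.000 + 1.129 + 0.8376 + 0.09294 + 0.1289 = 8.188.
P₁ = g₁ e^(−E₁/kT) / Z = 1.129/8.188 = 0.14.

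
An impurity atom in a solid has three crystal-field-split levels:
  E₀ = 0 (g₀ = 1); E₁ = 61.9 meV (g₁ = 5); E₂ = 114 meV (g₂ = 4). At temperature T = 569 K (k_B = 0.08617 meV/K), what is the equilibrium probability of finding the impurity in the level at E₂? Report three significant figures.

k_BT = 0.08617 × 569 K = 49.031 meV.
Eᵢ/kT = 0, 1.2625, 2.3251.
Z = Σ gᵢe^(−Eᵢ/kT) = 1·e^(−0) + 5·e^(−1.2625) + 4·e^(−2.3251) = 1.0000 + 1.4147 + 0.39109 = 2.8058.
P₂ = g₂ e^(−E₂/kT) / Z = 0.39109/2.8058 = 0.139.

0.139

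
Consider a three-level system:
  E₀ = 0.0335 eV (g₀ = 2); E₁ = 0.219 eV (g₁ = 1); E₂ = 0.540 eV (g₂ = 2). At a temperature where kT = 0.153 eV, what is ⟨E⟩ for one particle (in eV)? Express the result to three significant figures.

0.0724 eV

Eᵢ/kT = 0.21895, 1.4314, 3.5294.
Z = Σ gᵢe^(−Eᵢ/kT) = 2·e^(−0.21895) + 1·e^(−1.4314) + 2·e^(−3.5294) = 1.6067 + 0.23897 + 0.058645 = 1.9043.
⟨E⟩ = Σ Eᵢ gᵢe^(−Eᵢ/kT) / Z = (0.0335·1.6067 + 0.219·0.23897 + 0.540·0.058645) / 1.9043 = 0.0724 eV.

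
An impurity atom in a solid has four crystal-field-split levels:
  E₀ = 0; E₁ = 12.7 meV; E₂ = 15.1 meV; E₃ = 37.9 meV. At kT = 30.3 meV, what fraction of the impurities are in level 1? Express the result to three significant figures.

Eᵢ/kT = 0, 0.41914, 0.49835, 1.2508.
Z = Σ e^(−Eᵢ/kT) = e^(−0) + e^(−0.41914) + e^(−0.49835) + e^(−1.2508) = 1.0000 + 0.65761 + 0.60753 + 0.28628 = 2.5514.
P₁ = e^(−E₁/kT) / Z = 0.65761/2.5514 = 0.258.

0.258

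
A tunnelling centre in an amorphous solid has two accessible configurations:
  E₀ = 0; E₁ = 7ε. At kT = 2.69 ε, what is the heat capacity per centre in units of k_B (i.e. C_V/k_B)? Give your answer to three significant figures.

0.435

Eᵢ/kT = 0, 2.6022.
Z = Σ e^(−Eᵢ/kT) = e^(−0) + e^(−2.6022) = 1.0000 + 0.074110 = 1.0741.
⟨E⟩ = 0.48298 ε, ⟨E²⟩ = 3.3809 ε².
C_V/k_B = (⟨E²⟩ − ⟨E⟩²)/(kT)² = (3.3809 − 0.23327)/7.2361 = 0.435.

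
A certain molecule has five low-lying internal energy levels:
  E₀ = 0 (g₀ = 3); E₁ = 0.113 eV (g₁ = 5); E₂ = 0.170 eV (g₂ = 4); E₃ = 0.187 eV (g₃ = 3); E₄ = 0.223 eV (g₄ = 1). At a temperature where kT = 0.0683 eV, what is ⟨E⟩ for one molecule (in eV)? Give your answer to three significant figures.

Eᵢ/kT = 0, 1.6545, 2.4890, 2.7379, 3.2650.
Z = Σ gᵢe^(−Eᵢ/kT) = 3·e^(−0) + 5·e^(−1.6545) + 4·e^(−2.4890) + 3·e^(−2.7379) + 1·e^(−3.2650) = 3.0000 + 0.95594 + 0.33197 + 0.19412 + 0.038197 = 4.5202.
⟨E⟩ = Σ Eᵢ gᵢe^(−Eᵢ/kT) / Z = (0·3.0000 + 0.113·0.95594 + 0.170·0.33197 + 0.187·0.19412 + 0.223·0.038197) / 4.5202 = 0.0463 eV.

0.0463 eV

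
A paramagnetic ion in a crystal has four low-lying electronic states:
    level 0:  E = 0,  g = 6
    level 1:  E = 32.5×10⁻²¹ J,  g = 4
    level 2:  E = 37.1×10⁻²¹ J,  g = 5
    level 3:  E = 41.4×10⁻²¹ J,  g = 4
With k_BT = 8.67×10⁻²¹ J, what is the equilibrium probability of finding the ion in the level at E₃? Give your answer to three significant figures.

Eᵢ/kT = 0, 3.7486, 4.2791, 4.7751.
Z = Σ gᵢe^(−Eᵢ/kT) = 6·e^(−0) + 4·e^(−3.7486) + 5·e^(−4.2791) + 4·e^(−4.7751) = 6.0000 + 0.094203 + 0.069276 + 0.033749 = 6.1972.
P₃ = g₃ e^(−E₃/kT) / Z = 0.033749/6.1972 = 0.00545.

0.00545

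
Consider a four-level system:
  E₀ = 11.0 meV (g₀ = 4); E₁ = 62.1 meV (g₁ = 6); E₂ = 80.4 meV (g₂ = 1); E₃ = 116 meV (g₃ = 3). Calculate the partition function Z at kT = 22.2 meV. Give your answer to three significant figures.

Z = 2.85

Eᵢ/kT = 0.49550, 2.7973, 3.6216, 5.2252.
Z = Σ gᵢe^(−Eᵢ/kT) = 4·e^(−0.49550) + 6·e^(−2.7973) + 1·e^(−3.6216) + 3·e^(−5.2252) = 2.4371 + 0.36585 + 0.026740 + 0.016138 = 2.8458.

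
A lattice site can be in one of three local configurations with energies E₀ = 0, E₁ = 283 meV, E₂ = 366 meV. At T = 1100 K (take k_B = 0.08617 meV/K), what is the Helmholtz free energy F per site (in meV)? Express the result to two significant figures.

k_BT = 0.08617 × 1100 K = 94.79 meV.
Eᵢ/kT = 0, 2.986, 3.861.
Z = Σ e^(−Eᵢ/kT) = e^(−0) + e^(−2.986) + e^(−3.861) = 1.000 + 0.05049 + 0.02105 = 1.072.
F = −kT ln Z = −94.79 × ln(1.072) = −94.79 × 0.06953 = -6.6 meV.

-6.6 meV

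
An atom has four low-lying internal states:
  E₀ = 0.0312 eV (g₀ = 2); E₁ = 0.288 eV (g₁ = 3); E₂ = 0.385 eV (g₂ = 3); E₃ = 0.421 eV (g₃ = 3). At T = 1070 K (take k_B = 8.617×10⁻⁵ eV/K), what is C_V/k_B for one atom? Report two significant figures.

1.2

k_BT = 8.617×10⁻⁵ × 1070 K = 0.09220 eV.
Eᵢ/kT = 0.3384, 3.124, 4.176, 4.566.
Z = Σ gᵢe^(−Eᵢ/kT) = 2·e^(−0.3384) + 3·e^(−3.124) + 3·e^(−4.176) + 3·e^(−4.566) = 1.426 + 0.1319 + 0.04608 + 0.03120 = 1.635.
⟨E⟩ = 0.06933 eV, ⟨E²⟩ = 0.01510 eV².
C_V/k_B = (⟨E²⟩ − ⟨E⟩²)/(kT)² = (0.01510 − 0.004807)/0.008501 = 1.2.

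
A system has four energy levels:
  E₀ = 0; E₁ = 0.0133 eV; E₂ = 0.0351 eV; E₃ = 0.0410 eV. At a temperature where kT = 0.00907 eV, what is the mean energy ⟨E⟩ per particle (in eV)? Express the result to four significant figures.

0.003364 eV

Eᵢ/kT = 0, 1.46637, 3.86990, 4.52040.
Z = Σ e^(−Eᵢ/kT) = e^(−0) + e^(−1.46637) + e^(−3.86990) + e^(−4.52040) = 1.00000 + 0.230762 + 0.0208605 + 0.0108847 = 1.26251.
⟨E⟩ = Σ Eᵢ e^(−Eᵢ/kT) / Z = (0·1.00000 + 0.0133·0.230762 + 0.0351·0.0208605 + 0.0410·0.0108847) / 1.26251 = 0.003364 eV.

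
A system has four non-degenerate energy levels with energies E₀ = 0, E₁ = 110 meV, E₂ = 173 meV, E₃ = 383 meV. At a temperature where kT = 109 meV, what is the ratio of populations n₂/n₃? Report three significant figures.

n₂/n₃ = exp[−(E₂−E₃)/kT] = exp(−(-210 meV)/(109 meV)) = exp(1.9266) = 6.87.

6.87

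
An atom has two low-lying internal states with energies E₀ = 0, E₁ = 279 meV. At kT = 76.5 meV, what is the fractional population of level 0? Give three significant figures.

Eᵢ/kT = 0, 3.6471.
Z = Σ e^(−Eᵢ/kT) = e^(−0) + e^(−3.6471) = 1.0000 + 0.026067 = 1.0261.
P₀ = e^(−E₀/kT) / Z = 1.0000/1.0261 = 0.975.

0.975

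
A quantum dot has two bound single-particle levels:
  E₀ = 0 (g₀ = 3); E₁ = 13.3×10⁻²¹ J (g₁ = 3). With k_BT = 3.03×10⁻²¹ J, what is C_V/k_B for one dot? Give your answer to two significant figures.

Eᵢ/kT = 0, 4.389.
Z = Σ gᵢe^(−Eᵢ/kT) = 3·e^(−0) + 3·e^(−4.389) = 3.000 + 0.03724 = 3.037.
⟨E⟩ = 0.1631, ⟨E²⟩ = 2.169.
C_V/k_B = (⟨E²⟩ − ⟨E⟩²)/(kT)² = (2.169 − 0.02660)/9.181 = 0.23.

0.23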